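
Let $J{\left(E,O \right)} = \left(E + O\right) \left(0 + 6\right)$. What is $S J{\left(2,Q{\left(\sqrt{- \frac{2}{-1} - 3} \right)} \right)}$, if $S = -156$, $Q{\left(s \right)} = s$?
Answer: $-1872 - 936 i \approx -1872.0 - 936.0 i$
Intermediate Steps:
$J{\left(E,O \right)} = 6 E + 6 O$ ($J{\left(E,O \right)} = \left(E + O\right) 6 = 6 E + 6 O$)
$S J{\left(2,Q{\left(\sqrt{- \frac{2}{-1} - 3} \right)} \right)} = - 156 \left(6 \cdot 2 + 6 \sqrt{- \frac{2}{-1} - 3}\right) = - 156 \left(12 + 6 \sqrt{\left(-2\right) \left(-1\right) - 3}\right) = - 156 \left(12 + 6 \sqrt{2 - 3}\right) = - 156 \left(12 + 6 \sqrt{-1}\right) = - 156 \left(12 + 6 i\right) = -1872 - 936 i$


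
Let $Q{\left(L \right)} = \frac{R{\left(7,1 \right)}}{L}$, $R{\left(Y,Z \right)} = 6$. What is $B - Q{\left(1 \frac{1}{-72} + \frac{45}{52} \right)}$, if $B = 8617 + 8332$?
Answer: $\frac{13502737}{797} \approx 16942.0$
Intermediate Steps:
$Q{\left(L \right)} = \frac{6}{L}$
$B = 16949$
$B - Q{\left(1 \frac{1}{-72} + \frac{45}{52} \right)} = 16949 - \frac{6}{1 \frac{1}{-72} + \frac{45}{52}} = 16949 - \frac{6}{1 \left(- \frac{1}{72}\right) + 45 \cdot \frac{1}{52}} = 16949 - \frac{6}{- \frac{1}{72} + \frac{45}{52}} = 16949 - \frac{6}{\frac{797}{936}} = 16949 - 6 \cdot \frac{936}{797} = 16949 - \frac{5616}{797} = \frac{13502737}{797}$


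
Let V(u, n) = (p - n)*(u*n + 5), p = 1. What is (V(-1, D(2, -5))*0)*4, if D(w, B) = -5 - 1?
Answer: 0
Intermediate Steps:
D(w, B) = -6
V(u, n) = (1 - n)*(5 + n*u) (V(u, n) = (1 - n)*(u*n + 5) = (1 - n)*(n*u + 5) = (1 - n)*(5 + n*u))
(V(-1, D(2, -5))*0)*4 = ((5 - 5*(-6) - 6*(-1) - 1*(-1)*(-6)²)*0)*4 = ((5 + 30 + 6 - 1*(-1)*36)*0)*4 = ((5 + 30 + 6 + 36)*0)*4 = (77*0)*4 = 0*4 = 0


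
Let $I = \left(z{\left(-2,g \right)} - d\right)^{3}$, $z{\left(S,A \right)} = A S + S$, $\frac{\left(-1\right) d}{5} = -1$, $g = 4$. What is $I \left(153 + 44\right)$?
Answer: $-664875$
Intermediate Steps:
$d = 5$ ($d = \left(-5\right) \left(-1\right) = 5$)
$z{\left(S,A \right)} = S + A S$
$I = -3375$ ($I = \left(- 2 \left(1 + 4\right) - 5\right)^{3} = \left(\left(-2\right) 5 - 5\right)^{3} = \left(-10 - 5\right)^{3} = \left(-15\right)^{3} = -3375$)
$I \left(153 + 44\right) = - 3375 \left(153 + 44\right) = \left(-3375\right) 197 = -664875$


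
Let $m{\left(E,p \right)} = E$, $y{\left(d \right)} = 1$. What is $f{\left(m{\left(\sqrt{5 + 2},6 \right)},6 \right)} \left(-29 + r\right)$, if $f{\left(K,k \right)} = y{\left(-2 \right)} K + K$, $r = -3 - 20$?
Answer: $- 104 \sqrt{7} \approx -275.16$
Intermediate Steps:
$r = -23$
$f{\left(K,k \right)} = 2 K$ ($f{\left(K,k \right)} = 1 K + K = K + K = 2 K$)
$f{\left(m{\left(\sqrt{5 + 2},6 \right)},6 \right)} \left(-29 + r\right) = 2 \sqrt{5 + 2} \left(-29 - 23\right) = 2 \sqrt{7} \left(-52\right) = - 104 \sqrt{7}$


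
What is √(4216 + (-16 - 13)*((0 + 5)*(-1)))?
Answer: 7*√89 ≈ 66.038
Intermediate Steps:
√(4216 + (-16 - 13)*((0 + 5)*(-1))) = √(4216 - 145*(-1)) = √(4216 - 29*(-5)) = √(4216 + 145) = √4361 = 7*√89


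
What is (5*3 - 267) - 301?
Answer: -553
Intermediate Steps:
(5*3 - 267) - 301 = (15 - 267) - 301 = -252 - 301 = -553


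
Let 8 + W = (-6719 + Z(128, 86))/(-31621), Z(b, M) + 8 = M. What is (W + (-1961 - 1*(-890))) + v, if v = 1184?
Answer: 3326846/31621 ≈ 105.21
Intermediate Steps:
Z(b, M) = -8 + M
W = -246327/31621 (W = -8 + (-6719 + (-8 + 86))/(-31621) = -8 + (-6719 + 78)*(-1/31621) = -8 - 6641*(-1/31621) = -8 + 6641/31621 = -246327/31621 ≈ -7.7900)
(W + (-1961 - 1*(-890))) + v = (-246327/31621 + (-1961 - 1*(-890))) + 1184 = (-246327/31621 + (-1961 + 890)) + 1184 = (-246327/31621 - 1071) + 1184 = -34112418/31621 + 1184 = 3326846/31621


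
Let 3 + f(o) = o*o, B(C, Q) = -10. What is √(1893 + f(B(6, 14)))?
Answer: √1990 ≈ 44.609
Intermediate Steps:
f(o) = -3 + o² (f(o) = -3 + o*o = -3 + o²)
√(1893 + f(B(6, 14))) = √(1893 + (-3 + (-10)²)) = √(1893 + (-3 + 100)) = √(1893 + 97) = √1990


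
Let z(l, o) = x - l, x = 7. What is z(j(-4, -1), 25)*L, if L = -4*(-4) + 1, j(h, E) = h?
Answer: 187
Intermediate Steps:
z(l, o) = 7 - l
L = 17 (L = 16 + 1 = 17)
z(j(-4, -1), 25)*L = (7 - 1*(-4))*17 = (7 + 4)*17 = 11*17 = 187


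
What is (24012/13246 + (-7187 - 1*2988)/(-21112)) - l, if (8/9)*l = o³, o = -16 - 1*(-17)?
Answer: 20444603/17478097 ≈ 1.1697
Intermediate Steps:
o = 1 (o = -16 + 17 = 1)
l = 9/8 (l = (9/8)*1³ = (9/8)*1 = 9/8 ≈ 1.1250)
(24012/13246 + (-7187 - 1*2988)/(-21112)) - l = (24012/13246 + (-7187 - 1*2988)/(-21112)) - 1*9/8 = (24012*(1/13246) + (-7187 - 2988)*(-1/21112)) - 9/8 = (12006/6623 - 10175*(-1/21112)) - 9/8 = (12006/6623 + 10175/21112) - 9/8 = 320859697/139824776 - 9/8 = 20444603/17478097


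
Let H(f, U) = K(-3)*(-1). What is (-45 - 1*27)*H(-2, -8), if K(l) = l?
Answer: -216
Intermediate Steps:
H(f, U) = 3 (H(f, U) = -3*(-1) = 3)
(-45 - 1*27)*H(-2, -8) = (-45 - 1*27)*3 = (-45 - 27)*3 = -72*3 = -216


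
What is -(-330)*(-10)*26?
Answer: -85800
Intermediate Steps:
-(-330)*(-10)*26 = -55*60*26 = -3300*26 = -85800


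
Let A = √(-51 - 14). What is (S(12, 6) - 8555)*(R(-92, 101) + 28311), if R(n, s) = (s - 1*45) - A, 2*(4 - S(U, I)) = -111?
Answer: -481983697/2 + 16991*I*√65/2 ≈ -2.4099e+8 + 68493.0*I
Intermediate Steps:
A = I*√65 (A = √(-65) = I*√65 ≈ 8.0623*I)
S(U, I) = 119/2 (S(U, I) = 4 - ½*(-111) = 4 + 111/2 = 119/2)
R(n, s) = -45 + s - I*√65 (R(n, s) = (s - 1*45) - I*√65 = (s - 45) - I*√65 = (-45 + s) - I*√65 = -45 + s - I*√65)
(S(12, 6) - 8555)*(R(-92, 101) + 28311) = (119/2 - 8555)*((-45 + 101 - I*√65) + 28311) = -16991*((56 - I*√65) + 28311)/2 = -16991*(28367 - I*√65)/2 = -481983697/2 + 16991*I*√65/2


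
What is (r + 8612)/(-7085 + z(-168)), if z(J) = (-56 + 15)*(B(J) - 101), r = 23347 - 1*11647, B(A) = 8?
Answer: -2539/409 ≈ -6.2078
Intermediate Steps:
r = 11700 (r = 23347 - 11647 = 11700)
z(J) = 3813 (z(J) = (-56 + 15)*(8 - 101) = -41*(-93) = 3813)
(r + 8612)/(-7085 + z(-168)) = (11700 + 8612)/(-7085 + 3813) = 20312/(-3272) = 20312*(-1/3272) = -2539/409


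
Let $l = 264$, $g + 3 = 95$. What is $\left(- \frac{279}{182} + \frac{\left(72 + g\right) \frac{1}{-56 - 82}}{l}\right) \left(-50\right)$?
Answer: $\frac{31857425}{414414} \approx 76.873$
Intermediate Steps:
$g = 92$ ($g = -3 + 95 = 92$)
$\left(- \frac{279}{182} + \frac{\left(72 + g\right) \frac{1}{-56 - 82}}{l}\right) \left(-50\right) = \left(- \frac{279}{182} + \frac{\left(72 + 92\right) \frac{1}{-56 - 82}}{264}\right) \left(-50\right) = \left(\left(-279\right) \frac{1}{182} + \frac{164}{-138} \cdot \frac{1}{264}\right) \left(-50\right) = \left(- \frac{279}{182} + 164 \left(- \frac{1}{138}\right) \frac{1}{264}\right) \left(-50\right) = \left(- \frac{279}{182} - \frac{41}{9108}\right) \left(-50\right) = \left(- \frac{1274297}{828828}\right) \left(-50\right) = \frac{31857425}{414414}$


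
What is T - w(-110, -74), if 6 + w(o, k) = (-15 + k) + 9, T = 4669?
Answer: 4755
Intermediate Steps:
w(o, k) = -12 + k (w(o, k) = -6 + ((-15 + k) + 9) = -6 + (-6 + k) = -12 + k)
T - w(-110, -74) = 4669 - (-12 - 74) = 4669 - 1*(-86) = 4669 + 86 = 4755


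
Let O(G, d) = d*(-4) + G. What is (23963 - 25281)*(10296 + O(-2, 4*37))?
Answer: -12787236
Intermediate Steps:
O(G, d) = G - 4*d (O(G, d) = -4*d + G = G - 4*d)
(23963 - 25281)*(10296 + O(-2, 4*37)) = (23963 - 25281)*(10296 + (-2 - 16*37)) = -1318*(10296 + (-2 - 4*148)) = -1318*(10296 + (-2 - 592)) = -1318*(10296 - 594) = -1318*9702 = -12787236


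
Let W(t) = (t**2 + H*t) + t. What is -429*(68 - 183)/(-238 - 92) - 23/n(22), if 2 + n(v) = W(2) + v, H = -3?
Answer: -3013/20 ≈ -150.65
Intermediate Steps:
W(t) = t**2 - 2*t (W(t) = (t**2 - 3*t) + t = t**2 - 2*t)
n(v) = -2 + v (n(v) = -2 + (2*(-2 + 2) + v) = -2 + (2*0 + v) = -2 + (0 + v) = -2 + v)
-429*(68 - 183)/(-238 - 92) - 23/n(22) = -429*(68 - 183)/(-238 - 92) - 23/(-2 + 22) = -429/((-330/(-115))) - 23/20 = -429/((-330*(-1/115))) - 23*1/20 = -429/66/23 - 23/20 = -429*23/66 - 23/20 = -299/2 - 23/20 = -3013/20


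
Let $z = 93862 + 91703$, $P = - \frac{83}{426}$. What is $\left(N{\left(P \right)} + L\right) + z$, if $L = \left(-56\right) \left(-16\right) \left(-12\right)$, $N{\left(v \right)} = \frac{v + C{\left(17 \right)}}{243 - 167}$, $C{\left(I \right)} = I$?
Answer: $\frac{5659752847}{32376} \approx 1.7481 \cdot 10^{5}$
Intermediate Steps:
$P = - \frac{83}{426}$ ($P = \left(-83\right) \frac{1}{426} = - \frac{83}{426} \approx -0.19484$)
$N{\left(v \right)} = \frac{17}{76} + \frac{v}{76}$ ($N{\left(v \right)} = \frac{v + 17}{243 - 167} = \frac{17 + v}{76} = \left(17 + v\right) \frac{1}{76} = \frac{17}{76} + \frac{v}{76}$)
$L = -10752$ ($L = 896 \left(-12\right) = -10752$)
$z = 185565$
$\left(N{\left(P \right)} + L\right) + z = \left(\left(\frac{17}{76} + \frac{1}{76} \left(- \frac{83}{426}\right)\right) - 10752\right) + 185565 = \left(\left(\frac{17}{76} - \frac{83}{32376}\right) - 10752\right) + 185565 = \left(\frac{7159}{32376} - 10752\right) + 185565 = - \frac{348099593}{32376} + 185565 = \frac{5659752847}{32376}$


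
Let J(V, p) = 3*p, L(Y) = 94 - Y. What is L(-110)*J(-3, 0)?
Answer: 0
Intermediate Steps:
L(-110)*J(-3, 0) = (94 - 1*(-110))*(3*0) = (94 + 110)*0 = 204*0 = 0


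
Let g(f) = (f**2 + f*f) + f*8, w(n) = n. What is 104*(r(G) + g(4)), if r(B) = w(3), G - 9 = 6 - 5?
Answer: 6968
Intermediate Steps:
G = 10 (G = 9 + (6 - 5) = 9 + 1 = 10)
r(B) = 3
g(f) = 2*f**2 + 8*f (g(f) = (f**2 + f**2) + 8*f = 2*f**2 + 8*f)
104*(r(G) + g(4)) = 104*(3 + 2*4*(4 + 4)) = 104*(3 + 2*4*8) = 104*(3 + 64) = 104*67 = 6968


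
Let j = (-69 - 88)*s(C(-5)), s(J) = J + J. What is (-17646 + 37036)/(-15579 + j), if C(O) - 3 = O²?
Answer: -19390/24371 ≈ -0.79562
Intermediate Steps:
C(O) = 3 + O²
s(J) = 2*J
j = -8792 (j = (-69 - 88)*(2*(3 + (-5)²)) = -314*(3 + 25) = -314*28 = -157*56 = -8792)
(-17646 + 37036)/(-15579 + j) = (-17646 + 37036)/(-15579 - 8792) = 19390/(-24371) = 19390*(-1/24371) = -19390/24371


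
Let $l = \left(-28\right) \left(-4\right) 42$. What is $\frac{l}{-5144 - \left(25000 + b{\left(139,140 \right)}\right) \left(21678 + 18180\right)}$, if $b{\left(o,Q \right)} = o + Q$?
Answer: $- \frac{2352}{503787763} \approx -4.6686 \cdot 10^{-6}$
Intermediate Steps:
$b{\left(o,Q \right)} = Q + o$
$l = 4704$ ($l = 112 \cdot 42 = 4704$)
$\frac{l}{-5144 - \left(25000 + b{\left(139,140 \right)}\right) \left(21678 + 18180\right)} = \frac{4704}{-5144 - \left(25000 + \left(140 + 139\right)\right) \left(21678 + 18180\right)} = \frac{4704}{-5144 - \left(25000 + 279\right) 39858} = \frac{4704}{-5144 - 25279 \cdot 39858} = \frac{4704}{-5144 - 1007570382} = \frac{4704}{-1007575526} = 4704 \left(- \frac{1}{1007575526}\right) = - \frac{2352}{503787763}$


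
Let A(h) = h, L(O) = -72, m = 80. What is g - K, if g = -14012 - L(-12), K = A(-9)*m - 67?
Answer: -13153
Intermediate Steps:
K = -787 (K = -9*80 - 67 = -720 - 67 = -787)
g = -13940 (g = -14012 - 1*(-72) = -14012 + 72 = -13940)
g - K = -13940 - 1*(-787) = -13940 + 787 = -13153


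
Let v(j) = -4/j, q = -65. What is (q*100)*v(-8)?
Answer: -3250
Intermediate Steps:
(q*100)*v(-8) = (-65*100)*(-4/(-8)) = -(-26000)*(-1)/8 = -6500*1/2 = -3250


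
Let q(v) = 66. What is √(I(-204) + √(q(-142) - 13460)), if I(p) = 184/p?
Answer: √(-2346 + 2601*I*√13394)/51 ≈ 7.5774 + 7.6367*I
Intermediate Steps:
√(I(-204) + √(q(-142) - 13460)) = √(184/(-204) + √(66 - 13460)) = √(184*(-1/204) + √(-13394)) = √(-46/51 + I*√13394)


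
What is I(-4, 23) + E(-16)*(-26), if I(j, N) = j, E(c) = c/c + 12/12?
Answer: -56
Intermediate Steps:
E(c) = 2 (E(c) = 1 + 12*(1/12) = 1 + 1 = 2)
I(-4, 23) + E(-16)*(-26) = -4 + 2*(-26) = -4 - 52 = -56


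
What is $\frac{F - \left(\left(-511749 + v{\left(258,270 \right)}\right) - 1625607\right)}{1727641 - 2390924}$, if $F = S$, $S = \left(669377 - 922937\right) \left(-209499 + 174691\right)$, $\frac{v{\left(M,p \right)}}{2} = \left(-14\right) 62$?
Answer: $- \frac{8828055572}{663283} \approx -13310.0$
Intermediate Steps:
$v{\left(M,p \right)} = -1736$ ($v{\left(M,p \right)} = 2 \left(\left(-14\right) 62\right) = 2 \left(-868\right) = -1736$)
$S = 8825916480$ ($S = \left(-253560\right) \left(-34808\right) = 8825916480$)
$F = 8825916480$
$\frac{F - \left(\left(-511749 + v{\left(258,270 \right)}\right) - 1625607\right)}{1727641 - 2390924} = \frac{8825916480 - \left(\left(-511749 - 1736\right) - 1625607\right)}{1727641 - 2390924} = \frac{8825916480 - \left(-513485 - 1625607\right)}{1727641 - 2390924} = \frac{8825916480 - -2139092}{-663283} = \left(8825916480 + 2139092\right) \left(- \frac{1}{663283}\right) = 8828055572 \left(- \frac{1}{663283}\right) = - \frac{8828055572}{663283}$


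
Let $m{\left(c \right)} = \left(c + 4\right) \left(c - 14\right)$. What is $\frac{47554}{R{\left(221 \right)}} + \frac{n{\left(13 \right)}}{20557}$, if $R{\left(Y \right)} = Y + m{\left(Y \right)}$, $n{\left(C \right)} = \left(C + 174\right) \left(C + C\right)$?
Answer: $\frac{602544865}{480992686} \approx 1.2527$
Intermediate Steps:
$m{\left(c \right)} = \left(-14 + c\right) \left(4 + c\right)$ ($m{\left(c \right)} = \left(4 + c\right) \left(-14 + c\right) = \left(-14 + c\right) \left(4 + c\right)$)
$n{\left(C \right)} = 2 C \left(174 + C\right)$ ($n{\left(C \right)} = \left(174 + C\right) 2 C = 2 C \left(174 + C\right)$)
$R{\left(Y \right)} = -56 + Y^{2} - 9 Y$ ($R{\left(Y \right)} = Y - \left(56 - Y^{2} + 10 Y\right) = -56 + Y^{2} - 9 Y$)
$\frac{47554}{R{\left(221 \right)}} + \frac{n{\left(13 \right)}}{20557} = \frac{47554}{-56 + 221^{2} - 1989} + \frac{2 \cdot 13 \left(174 + 13\right)}{20557} = \frac{47554}{-56 + 48841 - 1989} + 2 \cdot 13 \cdot 187 \cdot \frac{1}{20557} = \frac{47554}{46796} + 4862 \cdot \frac{1}{20557} = 47554 \cdot \frac{1}{46796} + \frac{4862}{20557} = \frac{23777}{23398} + \frac{4862}{20557} = \frac{602544865}{480992686}$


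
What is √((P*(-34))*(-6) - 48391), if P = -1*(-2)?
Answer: I*√47983 ≈ 219.05*I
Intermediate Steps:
P = 2
√((P*(-34))*(-6) - 48391) = √((2*(-34))*(-6) - 48391) = √(-68*(-6) - 48391) = √(408 - 48391) = √(-47983) = I*√47983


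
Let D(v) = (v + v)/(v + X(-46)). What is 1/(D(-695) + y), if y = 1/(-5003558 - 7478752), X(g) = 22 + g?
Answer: 8974780890/17350410181 ≈ 0.51727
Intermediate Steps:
D(v) = 2*v/(-24 + v) (D(v) = (v + v)/(v + (22 - 46)) = (2*v)/(v - 24) = (2*v)/(-24 + v) = 2*v/(-24 + v))
y = -1/12482310 (y = 1/(-12482310) = -1/12482310 ≈ -8.0113e-8)
1/(D(-695) + y) = 1/(2*(-695)/(-24 - 695) - 1/12482310) = 1/(2*(-695)/(-719) - 1/12482310) = 1/(2*(-695)*(-1/719) - 1/12482310) = 1/(1390/719 - 1/12482310) = 1/(17350410181/8974780890) = 8974780890/17350410181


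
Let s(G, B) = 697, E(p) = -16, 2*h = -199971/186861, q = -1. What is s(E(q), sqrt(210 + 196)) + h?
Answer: 86761421/124574 ≈ 696.46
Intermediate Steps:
h = -66657/124574 (h = (-199971/186861)/2 = (-199971*1/186861)/2 = (1/2)*(-66657/62287) = -66657/124574 ≈ -0.53508)
s(E(q), sqrt(210 + 196)) + h = 697 - 66657/124574 = 86761421/124574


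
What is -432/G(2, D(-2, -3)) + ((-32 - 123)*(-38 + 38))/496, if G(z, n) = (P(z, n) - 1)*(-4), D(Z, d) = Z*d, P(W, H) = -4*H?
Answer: -108/25 ≈ -4.3200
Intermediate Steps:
G(z, n) = 4 + 16*n (G(z, n) = (-4*n - 1)*(-4) = (-1 - 4*n)*(-4) = 4 + 16*n)
-432/G(2, D(-2, -3)) + ((-32 - 123)*(-38 + 38))/496 = -432/(4 + 16*(-2*(-3))) + ((-32 - 123)*(-38 + 38))/496 = -432/(4 + 16*6) - 155*0*(1/496) = -432/(4 + 96) + 0*(1/496) = -432/100 + 0 = -432*1/100 + 0 = -108/25 + 0 = -108/25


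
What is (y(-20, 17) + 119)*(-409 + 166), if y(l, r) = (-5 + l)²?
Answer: -180792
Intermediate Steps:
(y(-20, 17) + 119)*(-409 + 166) = ((-5 - 20)² + 119)*(-409 + 166) = ((-25)² + 119)*(-243) = (625 + 119)*(-243) = 744*(-243) = -180792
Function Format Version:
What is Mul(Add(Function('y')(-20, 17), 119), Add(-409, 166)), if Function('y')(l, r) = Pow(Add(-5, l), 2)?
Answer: -180792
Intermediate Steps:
Mul(Add(Function('y')(-20, 17), 119), Add(-409, 166)) = Mul(Add(Pow(Add(-5, -20), 2), 119), Add(-409, 166)) = Mul(Add(Pow(-25, 2), 119), -243) = Mul(Add(625, 119), -243) = Mul(744, -243) = -180792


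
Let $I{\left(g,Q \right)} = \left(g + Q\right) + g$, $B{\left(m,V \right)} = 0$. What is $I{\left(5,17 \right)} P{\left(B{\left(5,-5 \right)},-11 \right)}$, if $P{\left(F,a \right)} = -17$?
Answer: $-459$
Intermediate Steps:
$I{\left(g,Q \right)} = Q + 2 g$ ($I{\left(g,Q \right)} = \left(Q + g\right) + g = Q + 2 g$)
$I{\left(5,17 \right)} P{\left(B{\left(5,-5 \right)},-11 \right)} = \left(17 + 2 \cdot 5\right) \left(-17\right) = \left(17 + 10\right) \left(-17\right) = 27 \left(-17\right) = -459$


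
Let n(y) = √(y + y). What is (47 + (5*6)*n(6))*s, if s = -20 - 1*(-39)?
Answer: 893 + 1140*√3 ≈ 2867.5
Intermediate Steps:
n(y) = √2*√y (n(y) = √(2*y) = √2*√y)
s = 19 (s = -20 + 39 = 19)
(47 + (5*6)*n(6))*s = (47 + (5*6)*(√2*√6))*19 = (47 + 30*(2*√3))*19 = (47 + 60*√3)*19 = 893 + 1140*√3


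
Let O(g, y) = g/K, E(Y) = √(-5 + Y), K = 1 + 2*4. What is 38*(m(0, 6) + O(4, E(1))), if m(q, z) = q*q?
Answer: 152/9 ≈ 16.889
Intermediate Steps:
K = 9 (K = 1 + 8 = 9)
m(q, z) = q²
O(g, y) = g/9
38*(m(0, 6) + O(4, E(1))) = 38*(0² + (⅑)*4) = 38*(0 + 4/9) = 38*(4/9) = 152/9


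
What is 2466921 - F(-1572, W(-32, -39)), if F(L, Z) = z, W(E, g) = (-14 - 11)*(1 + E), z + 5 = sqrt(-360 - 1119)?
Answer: 2466926 - I*sqrt(1479) ≈ 2.4669e+6 - 38.458*I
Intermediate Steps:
z = -5 + I*sqrt(1479) (z = -5 + sqrt(-360 - 1119) = -5 + sqrt(-1479) = -5 + I*sqrt(1479) ≈ -5.0 + 38.458*I)
W(E, g) = -25 - 25*E (W(E, g) = -25*(1 + E) = -25 - 25*E)
F(L, Z) = -5 + I*sqrt(1479)
2466921 - F(-1572, W(-32, -39)) = 2466921 - (-5 + I*sqrt(1479)) = 2466921 + (5 - I*sqrt(1479)) = 2466926 - I*sqrt(1479)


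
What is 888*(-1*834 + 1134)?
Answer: 266400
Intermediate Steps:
888*(-1*834 + 1134) = 888*(-834 + 1134) = 888*300 = 266400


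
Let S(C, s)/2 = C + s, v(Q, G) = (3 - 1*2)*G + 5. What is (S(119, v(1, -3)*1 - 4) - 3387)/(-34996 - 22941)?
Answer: 3153/57937 ≈ 0.054421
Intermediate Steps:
v(Q, G) = 5 + G (v(Q, G) = (3 - 2)*G + 5 = 1*G + 5 = G + 5 = 5 + G)
S(C, s) = 2*C + 2*s (S(C, s) = 2*(C + s) = 2*C + 2*s)
(S(119, v(1, -3)*1 - 4) - 3387)/(-34996 - 22941) = ((2*119 + 2*((5 - 3)*1 - 4)) - 3387)/(-34996 - 22941) = ((238 + 2*(2*1 - 4)) - 3387)/(-57937) = ((238 + 2*(2 - 4)) - 3387)*(-1/57937) = ((238 + 2*(-2)) - 3387)*(-1/57937) = ((238 - 4) - 3387)*(-1/57937) = (234 - 3387)*(-1/57937) = -3153*(-1/57937) = 3153/57937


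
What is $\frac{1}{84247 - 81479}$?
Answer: $\frac{1}{2768} \approx 0.00036127$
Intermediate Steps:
$\frac{1}{84247 - 81479} = \frac{1}{2768}$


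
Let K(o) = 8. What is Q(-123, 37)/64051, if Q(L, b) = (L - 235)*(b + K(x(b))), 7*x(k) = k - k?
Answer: -16110/64051 ≈ -0.25152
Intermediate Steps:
x(k) = 0 (x(k) = (k - k)/7 = (⅐)*0 = 0)
Q(L, b) = (-235 + L)*(8 + b) (Q(L, b) = (L - 235)*(b + 8) = (-235 + L)*(8 + b))
Q(-123, 37)/64051 = (-1880 - 235*37 + 8*(-123) - 123*37)/64051 = (-1880 - 8695 - 984 - 4551)*(1/64051) = -16110*1/64051 = -16110/64051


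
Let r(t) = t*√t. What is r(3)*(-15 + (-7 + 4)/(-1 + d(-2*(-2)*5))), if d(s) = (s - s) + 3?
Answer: -99*√3/2 ≈ -85.737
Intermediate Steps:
r(t) = t^(3/2)
d(s) = 3 (d(s) = 0 + 3 = 3)
r(3)*(-15 + (-7 + 4)/(-1 + d(-2*(-2)*5))) = 3^(3/2)*(-15 + (-7 + 4)/(-1 + 3)) = (3*√3)*(-15 - 3/2) = (3*√3)*(-33/2) = -99*√3/2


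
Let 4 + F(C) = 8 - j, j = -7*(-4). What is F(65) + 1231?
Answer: 1207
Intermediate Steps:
j = 28
F(C) = -24 (F(C) = -4 + (8 - 1*28) = -4 + (8 - 28) = -4 - 20 = -24)
F(65) + 1231 = -24 + 1231 = 1207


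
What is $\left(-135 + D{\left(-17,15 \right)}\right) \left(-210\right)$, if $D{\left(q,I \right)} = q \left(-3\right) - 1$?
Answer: $17850$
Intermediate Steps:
$D{\left(q,I \right)} = -1 - 3 q$ ($D{\left(q,I \right)} = - 3 q - 1 = -1 - 3 q$)
$\left(-135 + D{\left(-17,15 \right)}\right) \left(-210\right) = \left(-135 - -50\right) \left(-210\right) = \left(-135 + \left(-1 + 51\right)\right) \left(-210\right) = \left(-135 + 50\right) \left(-210\right) = \left(-85\right) \left(-210\right) = 17850$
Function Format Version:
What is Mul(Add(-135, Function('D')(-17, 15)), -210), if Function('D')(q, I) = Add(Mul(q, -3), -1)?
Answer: 17850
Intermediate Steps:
Function('D')(q, I) = Add(-1, Mul(-3, q)) (Function('D')(q, I) = Add(Mul(-3, q), -1) = Add(-1, Mul(-3, q)))
Mul(Add(-135, Function('D')(-17, 15)), -210) = Mul(Add(-135, Add(-1, Mul(-3, -17))), -210) = Mul(Add(-135, Add(-1, 51)), -210) = Mul(Add(-135, 50), -210) = Mul(-85, -210) = 17850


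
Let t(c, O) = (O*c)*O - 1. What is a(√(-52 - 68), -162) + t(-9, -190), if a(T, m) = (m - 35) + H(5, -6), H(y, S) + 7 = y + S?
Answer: -325106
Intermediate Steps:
t(c, O) = -1 + c*O² (t(c, O) = c*O² - 1 = -1 + c*O²)
H(y, S) = -7 + S + y (H(y, S) = -7 + (y + S) = -7 + (S + y) = -7 + S + y)
a(T, m) = -43 + m (a(T, m) = (m - 35) + (-7 - 6 + 5) = (-35 + m) - 8 = -43 + m)
a(√(-52 - 68), -162) + t(-9, -190) = (-43 - 162) + (-1 - 9*(-190)²) = -205 + (-1 - 9*36100) = -205 + (-1 - 324900) = -205 - 324901 = -325106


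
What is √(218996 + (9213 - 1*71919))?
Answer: √156290 ≈ 395.34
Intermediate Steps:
√(218996 + (9213 - 1*71919)) = √(218996 + (9213 - 71919)) = √(218996 - 62706) = √156290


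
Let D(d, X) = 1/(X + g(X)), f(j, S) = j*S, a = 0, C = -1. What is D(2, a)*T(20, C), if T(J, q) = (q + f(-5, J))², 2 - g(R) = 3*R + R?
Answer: 10201/2 ≈ 5100.5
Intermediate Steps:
g(R) = 2 - 4*R (g(R) = 2 - (3*R + R) = 2 - 4*R)
f(j, S) = S*j
T(J, q) = (q - 5*J)² (T(J, q) = (q + J*(-5))² = (q - 5*J)²)
D(d, X) = 1/(2 - 3*X) (D(d, X) = 1/(X + (2 - 4*X)) = 1/(2 - 3*X))
D(2, a)*T(20, C) = (-1/(-2 + 3*0))*(-1 - 5*20)² = (-1/(-2 + 0))*(-1 - 100)² = -1/(-2)*(-101)² = -1*(-½)*10201 = (½)*10201 = 10201/2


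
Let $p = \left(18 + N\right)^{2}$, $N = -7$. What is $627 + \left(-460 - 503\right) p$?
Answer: $-115896$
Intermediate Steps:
$p = 121$ ($p = \left(18 - 7\right)^{2} = 11^{2} = 121$)
$627 + \left(-460 - 503\right) p = 627 + \left(-460 - 503\right) 121 = 627 - 116523 = -115896$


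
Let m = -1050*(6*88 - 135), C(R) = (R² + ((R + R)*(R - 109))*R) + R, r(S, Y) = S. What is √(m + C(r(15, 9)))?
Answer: I*√454710 ≈ 674.32*I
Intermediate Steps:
C(R) = R + R² + 2*R²*(-109 + R) (C(R) = (R² + ((2*R)*(-109 + R))*R) + R = (R² + (2*R*(-109 + R))*R) + R = (R² + 2*R²*(-109 + R)) + R = R + R² + 2*R²*(-109 + R))
m = -412650 (m = -1050*(528 - 135) = -1050*393 = -412650)
√(m + C(r(15, 9))) = √(-412650 + 15*(1 - 217*15 + 2*15²)) = √(-412650 + 15*(1 - 3255 + 2*225)) = √(-412650 + 15*(1 - 3255 + 450)) = √(-412650 + 15*(-2804)) = √(-412650 - 42060) = √(-454710) = I*√454710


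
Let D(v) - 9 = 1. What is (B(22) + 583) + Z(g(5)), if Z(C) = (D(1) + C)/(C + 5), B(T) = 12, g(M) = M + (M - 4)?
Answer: 6561/11 ≈ 596.45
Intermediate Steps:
D(v) = 10 (D(v) = 9 + 1 = 10)
g(M) = -4 + 2*M (g(M) = M + (-4 + M) = -4 + 2*M)
Z(C) = (10 + C)/(5 + C) (Z(C) = (10 + C)/(C + 5) = (10 + C)/(5 + C))
(B(22) + 583) + Z(g(5)) = (12 + 583) + (10 + (-4 + 2*5))/(5 + (-4 + 2*5)) = 595 + (10 + (-4 + 10))/(5 + (-4 + 10)) = 595 + (10 + 6)/(5 + 6) = 595 + 16/11 = 6561/11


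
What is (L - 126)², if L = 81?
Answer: 2025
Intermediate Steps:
(L - 126)² = (81 - 126)² = (-45)² = 2025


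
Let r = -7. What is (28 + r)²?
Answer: 441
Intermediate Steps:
(28 + r)² = (28 - 7)² = 21² = 441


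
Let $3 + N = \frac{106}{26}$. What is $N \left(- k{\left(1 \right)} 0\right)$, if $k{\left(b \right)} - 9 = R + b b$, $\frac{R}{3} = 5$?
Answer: $0$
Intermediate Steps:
$R = 15$ ($R = 3 \cdot 5 = 15$)
$N = \frac{14}{13}$ ($N = -3 + \frac{106}{26} = -3 + 106 \cdot \frac{1}{26} = -3 + \frac{53}{13} = \frac{14}{13} \approx 1.0769$)
$k{\left(b \right)} = 24 + b^{2}$ ($k{\left(b \right)} = 9 + \left(15 + b b\right) = 9 + \left(15 + b^{2}\right) = 24 + b^{2}$)
$N \left(- k{\left(1 \right)} 0\right) = \frac{14 \left(- \left(24 + 1^{2}\right) 0\right)}{13} = \frac{14 \left(- \left(24 + 1\right) 0\right)}{13} = \frac{14 \left(- 25 \cdot 0\right)}{13} = \frac{14 \left(\left(-1\right) 0\right)}{13} = \frac{14}{13} \cdot 0 = 0$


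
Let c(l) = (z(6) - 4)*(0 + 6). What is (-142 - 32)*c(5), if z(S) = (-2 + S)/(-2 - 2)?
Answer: 5220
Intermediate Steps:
z(S) = ½ - S/4 (z(S) = (-2 + S)/(-4) = (-2 + S)*(-¼) = ½ - S/4)
c(l) = -30 (c(l) = ((½ - ¼*6) - 4)*(0 + 6) = ((½ - 3/2) - 4)*6 = (-1 - 4)*6 = -5*6 = -30)
(-142 - 32)*c(5) = (-142 - 32)*(-30) = -174*(-30) = 5220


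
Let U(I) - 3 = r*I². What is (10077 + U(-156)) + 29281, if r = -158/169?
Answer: 16609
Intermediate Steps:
r = -158/169 (r = -158*1/169 = -158/169 ≈ -0.93491)
U(I) = 3 - 158*I²/169
(10077 + U(-156)) + 29281 = (10077 + (3 - 158/169*(-156)²)) + 29281 = (10077 + (3 - 158/169*24336)) + 29281 = (10077 + (3 - 22752)) + 29281 = (10077 - 22749) + 29281 = -12672 + 29281 = 16609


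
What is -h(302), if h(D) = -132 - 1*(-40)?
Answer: 92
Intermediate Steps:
h(D) = -92 (h(D) = -132 + 40 = -92)
-h(302) = -1*(-92) = 92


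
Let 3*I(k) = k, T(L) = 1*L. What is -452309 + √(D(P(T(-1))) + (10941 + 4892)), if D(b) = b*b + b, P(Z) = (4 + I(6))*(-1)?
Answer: -452309 + √15863 ≈ -4.5218e+5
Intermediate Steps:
T(L) = L
I(k) = k/3
P(Z) = -6 (P(Z) = (4 + (⅓)*6)*(-1) = (4 + 2)*(-1) = 6*(-1) = -6)
D(b) = b + b² (D(b) = b² + b = b + b²)
-452309 + √(D(P(T(-1))) + (10941 + 4892)) = -452309 + √(-6*(1 - 6) + (10941 + 4892)) = -452309 + √(-6*(-5) + 15833) = -452309 + √(30 + 15833) = -452309 + √15863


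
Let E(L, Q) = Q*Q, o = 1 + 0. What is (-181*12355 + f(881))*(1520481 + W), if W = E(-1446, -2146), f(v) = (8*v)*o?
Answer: -13655669552979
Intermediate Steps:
o = 1
E(L, Q) = Q²
f(v) = 8*v (f(v) = (8*v)*1 = 8*v)
W = 4605316 (W = (-2146)² = 4605316)
(-181*12355 + f(881))*(1520481 + W) = (-181*12355 + 8*881)*(1520481 + 4605316) = (-2236255 + 7048)*6125797 = -2229207*6125797 = -13655669552979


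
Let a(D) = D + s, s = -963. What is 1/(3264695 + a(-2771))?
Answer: 1/3260961 ≈ 3.0666e-7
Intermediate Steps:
a(D) = -963 + D (a(D) = D - 963 = -963 + D)
1/(3264695 + a(-2771)) = 1/(3264695 + (-963 - 2771)) = 1/(3264695 - 3734) = 1/3260961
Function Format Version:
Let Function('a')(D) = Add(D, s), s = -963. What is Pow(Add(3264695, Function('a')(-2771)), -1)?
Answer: Rational(1, 3260961) ≈ 3.0666e-7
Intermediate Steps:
Function('a')(D) = Add(-963, D) (Function('a')(D) = Add(D, -963) = Add(-963, D))
Pow(Add(3264695, Function('a')(-2771)), -1) = Pow(Add(3264695, Add(-963, -2771)), -1) = Pow(Add(3264695, -3734), -1) = Pow(3260961, -1) = Rational(1, 3260961)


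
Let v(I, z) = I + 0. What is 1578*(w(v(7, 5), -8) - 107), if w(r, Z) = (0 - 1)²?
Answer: -167268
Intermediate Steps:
v(I, z) = I
w(r, Z) = 1 (w(r, Z) = (-1)² = 1)
1578*(w(v(7, 5), -8) - 107) = 1578*(1 - 107) = 1578*(-106) = -167268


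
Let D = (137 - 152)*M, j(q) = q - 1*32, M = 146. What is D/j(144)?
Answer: -1095/56 ≈ -19.554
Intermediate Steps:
j(q) = -32 + q (j(q) = q - 32 = -32 + q)
D = -2190 (D = (137 - 152)*146 = -15*146 = -2190)
D/j(144) = -2190/(-32 + 144) = -2190/112 = -2190*1/112 = -1095/56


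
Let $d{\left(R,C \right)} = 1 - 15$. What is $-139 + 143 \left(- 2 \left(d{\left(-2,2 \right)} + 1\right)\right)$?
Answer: $3579$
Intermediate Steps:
$d{\left(R,C \right)} = -14$ ($d{\left(R,C \right)} = 1 - 15 = -14$)
$-139 + 143 \left(- 2 \left(d{\left(-2,2 \right)} + 1\right)\right) = -139 + 143 \left(- 2 \left(-14 + 1\right)\right) = -139 + 143 \left(\left(-2\right) \left(-13\right)\right) = -139 + 143 \cdot 26 = -139 + 3718 = 3579$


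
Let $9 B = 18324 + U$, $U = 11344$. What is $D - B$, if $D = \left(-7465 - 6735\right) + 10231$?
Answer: $- \frac{65389}{9} \approx -7265.4$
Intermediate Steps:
$D = -3969$ ($D = -14200 + 10231 = -3969$)
$B = \frac{29668}{9}$ ($B = \frac{18324 + 11344}{9} = \frac{1}{9} \cdot 29668 = \frac{29668}{9} \approx 3296.4$)
$D - B = -3969 - \frac{29668}{9} = - \frac{65389}{9}$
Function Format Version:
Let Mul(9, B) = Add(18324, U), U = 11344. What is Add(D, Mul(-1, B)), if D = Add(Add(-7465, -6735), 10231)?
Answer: Rational(-65389, 9) ≈ -7265.4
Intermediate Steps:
D = -3969 (D = Add(-14200, 10231) = -3969)
B = Rational(29668, 9) (B = Mul(Rational(1, 9), Add(18324, 11344)) = Mul(Rational(1, 9), 29668) = Rational(29668, 9) ≈ 3296.4)
Add(D, Mul(-1, B)) = Add(-3969, Mul(-1, Rational(29668, 9))) = Add(-3969, Rational(-29668, 9)) = Rational(-65389, 9)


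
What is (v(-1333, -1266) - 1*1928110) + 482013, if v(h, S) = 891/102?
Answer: -49167001/34 ≈ -1.4461e+6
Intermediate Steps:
v(h, S) = 297/34 (v(h, S) = 891*(1/102) = 297/34)
(v(-1333, -1266) - 1*1928110) + 482013 = (297/34 - 1*1928110) + 482013 = (297/34 - 1928110) + 482013 = -65555443/34 + 482013 = -49167001/34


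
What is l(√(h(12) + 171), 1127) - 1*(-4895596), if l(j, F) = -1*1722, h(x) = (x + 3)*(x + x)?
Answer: 4893874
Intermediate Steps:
h(x) = 2*x*(3 + x) (h(x) = (3 + x)*(2*x) = 2*x*(3 + x))
l(j, F) = -1722
l(√(h(12) + 171), 1127) - 1*(-4895596) = -1722 - 1*(-4895596) = -1722 + 4895596 = 4893874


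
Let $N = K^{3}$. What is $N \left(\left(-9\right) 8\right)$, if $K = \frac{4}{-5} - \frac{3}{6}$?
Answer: $\frac{19773}{125} \approx 158.18$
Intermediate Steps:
$K = - \frac{13}{10}$ ($K = 4 \left(- \frac{1}{5}\right) - \frac{1}{2} = - \frac{4}{5} - \frac{1}{2} = - \frac{13}{10} \approx -1.3$)
$N = - \frac{2197}{1000}$ ($N = \left(- \frac{13}{10}\right)^{3} = - \frac{2197}{1000} \approx -2.197$)
$N \left(\left(-9\right) 8\right) = - \frac{2197 \left(\left(-9\right) 8\right)}{1000} = \left(- \frac{2197}{1000}\right) \left(-72\right) = \frac{19773}{125}$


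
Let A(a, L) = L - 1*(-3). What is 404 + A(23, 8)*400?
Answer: 4804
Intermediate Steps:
A(a, L) = 3 + L (A(a, L) = L + 3 = 3 + L)
404 + A(23, 8)*400 = 404 + (3 + 8)*400 = 404 + 11*400 = 404 + 4400 = 4804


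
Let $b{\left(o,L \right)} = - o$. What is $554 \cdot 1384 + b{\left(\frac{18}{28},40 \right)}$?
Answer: $\frac{10734295}{14} \approx 7.6674 \cdot 10^{5}$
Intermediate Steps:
$554 \cdot 1384 + b{\left(\frac{18}{28},40 \right)} = 554 \cdot 1384 - \frac{18}{28} = 766736 - 18 \cdot \frac{1}{28} = 766736 - \frac{9}{14} = \frac{10734295}{14}$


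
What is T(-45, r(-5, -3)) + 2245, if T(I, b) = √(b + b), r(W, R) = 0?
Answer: 2245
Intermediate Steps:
T(I, b) = √2*√b (T(I, b) = √(2*b) = √2*√b)
T(-45, r(-5, -3)) + 2245 = √2*√0 + 2245 = √2*0 + 2245 = 0 + 2245 = 2245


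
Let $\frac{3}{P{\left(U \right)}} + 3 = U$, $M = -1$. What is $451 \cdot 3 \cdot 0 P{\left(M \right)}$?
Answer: $0$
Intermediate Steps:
$P{\left(U \right)} = \frac{3}{-3 + U}$
$451 \cdot 3 \cdot 0 P{\left(M \right)} = 451 \cdot 3 \cdot 0 \frac{3}{-3 - 1} = 451 \cdot 0 \frac{3}{-4} = 451 \cdot 0 \cdot 3 \left(- \frac{1}{4}\right) = 451 \cdot 0 \left(- \frac{3}{4}\right) = 451 \cdot 0 = 0$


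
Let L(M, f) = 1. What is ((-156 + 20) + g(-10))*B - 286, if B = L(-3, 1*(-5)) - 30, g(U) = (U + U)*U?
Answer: -2142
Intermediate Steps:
g(U) = 2*U**2 (g(U) = (2*U)*U = 2*U**2)
B = -29 (B = 1 - 30 = -29)
((-156 + 20) + g(-10))*B - 286 = ((-156 + 20) + 2*(-10)**2)*(-29) - 286 = (-136 + 2*100)*(-29) - 286 = (-136 + 200)*(-29) - 286 = 64*(-29) - 286 = -1856 - 286 = -2142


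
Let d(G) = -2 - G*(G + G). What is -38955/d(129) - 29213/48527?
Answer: 17321581/30474956 ≈ 0.56839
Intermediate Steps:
d(G) = -2 - 2*G² (d(G) = -2 - G*2*G = -2 - 2*G²)
-38955/d(129) - 29213/48527 = -38955/(-2 - 2*129²) - 29213/48527 = -38955/(-2 - 2*16641) - 29213*1/48527 = -38955/(-2 - 33282) - 29213/48527 = -38955/(-33284) - 29213/48527 = -38955*(-1/33284) - 29213/48527 = 735/628 - 29213/48527 = 17321581/30474956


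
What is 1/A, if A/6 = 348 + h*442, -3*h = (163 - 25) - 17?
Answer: -1/104876 ≈ -9.5351e-6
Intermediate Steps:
h = -121/3 (h = -((163 - 25) - 17)/3 = -(138 - 17)/3 = -⅓*121 = -121/3 ≈ -40.333)
A = -104876 (A = 6*(348 - 121/3*442) = 6*(348 - 53482/3) = 6*(-52438/3) = -104876)
1/A = 1/(-104876) = -1/104876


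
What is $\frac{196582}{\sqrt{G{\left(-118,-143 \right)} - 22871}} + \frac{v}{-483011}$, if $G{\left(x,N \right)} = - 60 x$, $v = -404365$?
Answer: $\frac{404365}{483011} - \frac{196582 i \sqrt{15791}}{15791} \approx 0.83718 - 1564.4 i$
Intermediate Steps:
$\frac{196582}{\sqrt{G{\left(-118,-143 \right)} - 22871}} + \frac{v}{-483011} = \frac{196582}{\sqrt{\left(-60\right) \left(-118\right) - 22871}} - \frac{404365}{-483011} = \frac{196582}{\sqrt{7080 - 22871}} - - \frac{404365}{483011} = \frac{196582}{\sqrt{-15791}} + \frac{404365}{483011} = \frac{196582}{i \sqrt{15791}} + \frac{404365}{483011} = 196582 \left(- \frac{i \sqrt{15791}}{15791}\right) + \frac{404365}{483011} = - \frac{196582 i \sqrt{15791}}{15791} + \frac{404365}{483011} = \frac{404365}{483011} - \frac{196582 i \sqrt{15791}}{15791}$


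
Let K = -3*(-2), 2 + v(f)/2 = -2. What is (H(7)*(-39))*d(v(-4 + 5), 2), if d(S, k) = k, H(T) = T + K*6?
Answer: -3354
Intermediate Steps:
v(f) = -8 (v(f) = -4 + 2*(-2) = -4 - 4 = -8)
K = 6
H(T) = 36 + T (H(T) = T + 6*6 = T + 36 = 36 + T)
(H(7)*(-39))*d(v(-4 + 5), 2) = ((36 + 7)*(-39))*2 = (43*(-39))*2 = -1677*2 = -3354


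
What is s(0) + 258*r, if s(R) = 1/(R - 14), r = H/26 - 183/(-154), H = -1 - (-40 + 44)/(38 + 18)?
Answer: 42311/143 ≈ 295.88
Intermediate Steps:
H = -15/14 (H = -1 - 4/56 = -1 - 1*1/14 = -1 - 1/14 = -15/14 ≈ -1.0714)
r = 4593/4004 (r = -15/14/26 - 183/(-154) = -15/14*1/26 - 183*(-1/154) = -15/364 + 183/154 = 4593/4004 ≈ 1.1471)
s(R) = 1/(-14 + R)
s(0) + 258*r = 1/(-14 + 0) + 258*(4593/4004) = 1/(-14) + 592497/2002 = -1/14 + 592497/2002 = 42311/143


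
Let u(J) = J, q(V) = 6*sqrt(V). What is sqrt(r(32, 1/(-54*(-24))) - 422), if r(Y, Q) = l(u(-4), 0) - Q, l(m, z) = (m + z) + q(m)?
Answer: sqrt(-552097 + 15552*I)/36 ≈ 0.29067 + 20.642*I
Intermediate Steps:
l(m, z) = m + z + 6*sqrt(m) (l(m, z) = (m + z) + 6*sqrt(m) = m + z + 6*sqrt(m))
r(Y, Q) = -4 - Q + 12*I (r(Y, Q) = (-4 + 0 + 6*sqrt(-4)) - Q = (-4 + 0 + 6*(2*I)) - Q = (-4 + 0 + 12*I) - Q = (-4 + 12*I) - Q = -4 - Q + 12*I)
sqrt(r(32, 1/(-54*(-24))) - 422) = sqrt((-4 - 1/((-54)*(-24)) + 12*I) - 422) = sqrt((-4 - (-1)*(-1)/(54*24) + 12*I) - 422) = sqrt((-4 - 1*1/1296 + 12*I) - 422) = sqrt((-4 - 1/1296 + 12*I) - 422) = sqrt((-5185/1296 + 12*I) - 422) = sqrt(-552097/1296 + 12*I)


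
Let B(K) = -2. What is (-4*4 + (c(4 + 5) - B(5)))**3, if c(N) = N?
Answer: -125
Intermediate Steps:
(-4*4 + (c(4 + 5) - B(5)))**3 = (-4*4 + ((4 + 5) - 1*(-2)))**3 = (-16 + (9 + 2))**3 = (-16 + 11)**3 = (-5)**3 = -125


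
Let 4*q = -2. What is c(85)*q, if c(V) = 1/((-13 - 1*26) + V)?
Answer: -1/92 ≈ -0.010870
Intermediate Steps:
q = -½ (q = (¼)*(-2) = -½ ≈ -0.50000)
c(V) = 1/(-39 + V) (c(V) = 1/((-13 - 26) + V) = 1/(-39 + V))
c(85)*q = -½/(-39 + 85) = -½/46 = (1/46)*(-½) = -1/92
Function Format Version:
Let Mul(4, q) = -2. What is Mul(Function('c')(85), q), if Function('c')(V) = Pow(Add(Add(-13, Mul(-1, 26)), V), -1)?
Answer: Rational(-1, 92) ≈ -0.010870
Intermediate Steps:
q = Rational(-1, 2) (q = Mul(Rational(1, 4), -2) = Rational(-1, 2) ≈ -0.50000)
Function('c')(V) = Pow(Add(-39, V), -1) (Function('c')(V) = Pow(Add(Add(-13, -26), V), -1) = Pow(Add(-39, V), -1))
Mul(Function('c')(85), q) = Mul(Pow(Add(-39, 85), -1), Rational(-1, 2)) = Mul(Pow(46, -1), Rational(-1, 2)) = Mul(Rational(1, 46), Rational(-1, 2)) = Rational(-1, 92)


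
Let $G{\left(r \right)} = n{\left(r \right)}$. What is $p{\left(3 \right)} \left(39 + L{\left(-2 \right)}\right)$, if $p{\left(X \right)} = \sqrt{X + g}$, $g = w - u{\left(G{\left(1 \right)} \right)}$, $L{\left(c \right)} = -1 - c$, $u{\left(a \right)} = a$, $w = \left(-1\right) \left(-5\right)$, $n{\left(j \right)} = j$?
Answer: $40 \sqrt{7} \approx 105.83$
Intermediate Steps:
$w = 5$
$G{\left(r \right)} = r$
$g = 4$ ($g = 5 - 1 = 4$)
$p{\left(X \right)} = \sqrt{4 + X}$ ($p{\left(X \right)} = \sqrt{X + 4} = \sqrt{4 + X}$)
$p{\left(3 \right)} \left(39 + L{\left(-2 \right)}\right) = \sqrt{4 + 3} \left(39 - -1\right) = \sqrt{7} \left(39 + \left(-1 + 2\right)\right) = \sqrt{7} \left(39 + 1\right) = \sqrt{7} \cdot 40 = 40 \sqrt{7}$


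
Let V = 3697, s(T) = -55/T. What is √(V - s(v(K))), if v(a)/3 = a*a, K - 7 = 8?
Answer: √7486590/45 ≈ 60.804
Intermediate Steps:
K = 15 (K = 7 + 8 = 15)
v(a) = 3*a² (v(a) = 3*(a*a) = 3*a²)
√(V - s(v(K))) = √(3697 - (-55)/(3*15²)) = √(3697 - (-55)/(3*225)) = √(3697 - (-55)/675) = √(3697 - 1*(-11/135)) = √(3697 + 11/135) = √(499106/135) = √7486590/45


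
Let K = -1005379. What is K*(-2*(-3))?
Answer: -6032274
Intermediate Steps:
K*(-2*(-3)) = -(-2010758)*(-3) = -1005379*6 = -6032274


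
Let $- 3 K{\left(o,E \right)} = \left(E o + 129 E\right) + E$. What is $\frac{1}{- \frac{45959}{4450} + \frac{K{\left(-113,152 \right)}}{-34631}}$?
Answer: $- \frac{462323850}{4763319587} \approx -0.097059$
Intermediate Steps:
$K{\left(o,E \right)} = - \frac{130 E}{3} - \frac{E o}{3}$ ($K{\left(o,E \right)} = - \frac{\left(E o + 129 E\right) + E}{3} = - \frac{\left(129 E + E o\right) + E}{3} = - \frac{130 E + E o}{3} = - \frac{130 E}{3} - \frac{E o}{3}$)
$\frac{1}{- \frac{45959}{4450} + \frac{K{\left(-113,152 \right)}}{-34631}} = \frac{1}{- \frac{45959}{4450} + \frac{\left(- \frac{1}{3}\right) 152 \left(130 - 113\right)}{-34631}} = \frac{1}{\left(-45959\right) \frac{1}{4450} + \left(- \frac{1}{3}\right) 152 \cdot 17 \left(- \frac{1}{34631}\right)} = \frac{1}{- \frac{45959}{4450} - - \frac{2584}{103893}} = \frac{1}{- \frac{45959}{4450} + \frac{2584}{103893}} = \frac{1}{- \frac{4763319587}{462323850}} = - \frac{462323850}{4763319587}$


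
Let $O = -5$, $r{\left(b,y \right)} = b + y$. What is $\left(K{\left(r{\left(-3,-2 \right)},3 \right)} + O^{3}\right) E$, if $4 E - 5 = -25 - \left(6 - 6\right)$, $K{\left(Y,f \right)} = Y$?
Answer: $650$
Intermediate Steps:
$E = -5$ ($E = \frac{5}{4} + \frac{-25 - \left(6 - 6\right)}{4} = \frac{5}{4} + \frac{-25 - 0}{4} = \frac{5}{4} + \frac{-25 + 0}{4} = \frac{5}{4} + \frac{1}{4} \left(-25\right) = \frac{5}{4} - \frac{25}{4} = -5$)
$\left(K{\left(r{\left(-3,-2 \right)},3 \right)} + O^{3}\right) E = \left(\left(-3 - 2\right) + \left(-5\right)^{3}\right) \left(-5\right) = \left(-5 - 125\right) \left(-5\right) = \left(-130\right) \left(-5\right) = 650$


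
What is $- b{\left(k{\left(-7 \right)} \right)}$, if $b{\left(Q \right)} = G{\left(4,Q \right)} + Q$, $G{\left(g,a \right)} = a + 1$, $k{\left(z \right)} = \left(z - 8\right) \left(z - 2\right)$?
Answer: $-271$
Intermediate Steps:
$k{\left(z \right)} = \left(-8 + z\right) \left(-2 + z\right)$
$G{\left(g,a \right)} = 1 + a$
$b{\left(Q \right)} = 1 + 2 Q$ ($b{\left(Q \right)} = \left(1 + Q\right) + Q = 1 + 2 Q$)
$- b{\left(k{\left(-7 \right)} \right)} = - (1 + 2 \left(16 + \left(-7\right)^{2} - -70\right)) = - (1 + 2 \left(16 + 49 + 70\right)) = - (1 + 2 \cdot 135) = - (1 + 270) = \left(-1\right) 271 = -271$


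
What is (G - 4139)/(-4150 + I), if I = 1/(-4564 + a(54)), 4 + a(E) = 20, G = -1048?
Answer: 1241604/993379 ≈ 1.2499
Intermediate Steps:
a(E) = 16 (a(E) = -4 + 20 = 16)
I = -1/4548 (I = 1/(-4564 + 16) = 1/(-4548) = -1/4548 ≈ -0.00021988)
(G - 4139)/(-4150 + I) = (-1048 - 4139)/(-4150 - 1/4548) = -5187/(-18874201/4548) = -5187*(-4548/18874201) = 1241604/993379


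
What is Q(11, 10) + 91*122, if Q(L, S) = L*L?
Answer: 11223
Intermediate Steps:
Q(L, S) = L**2
Q(11, 10) + 91*122 = 11**2 + 91*122 = 121 + 11102 = 11223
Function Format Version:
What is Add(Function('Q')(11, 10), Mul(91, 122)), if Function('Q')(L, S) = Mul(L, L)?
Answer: 11223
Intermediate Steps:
Function('Q')(L, S) = Pow(L, 2)
Add(Function('Q')(11, 10), Mul(91, 122)) = Add(Pow(11, 2), Mul(91, 122)) = Add(121, 11102) = 11223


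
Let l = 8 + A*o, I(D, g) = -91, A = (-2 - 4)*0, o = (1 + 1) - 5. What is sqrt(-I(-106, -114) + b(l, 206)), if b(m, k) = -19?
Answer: 6*sqrt(2) ≈ 8.4853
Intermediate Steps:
o = -3 (o = 2 - 5 = -3)
A = 0 (A = -6*0 = 0)
l = 8 (l = 8 + 0*(-3) = 8 + 0 = 8)
sqrt(-I(-106, -114) + b(l, 206)) = sqrt(-1*(-91) - 19) = sqrt(91 - 19) = sqrt(72) = 6*sqrt(2)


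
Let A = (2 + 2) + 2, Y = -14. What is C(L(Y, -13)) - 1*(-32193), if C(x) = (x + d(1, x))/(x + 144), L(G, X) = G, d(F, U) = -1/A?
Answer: 5022091/156 ≈ 32193.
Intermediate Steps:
A = 6 (A = 4 + 2 = 6)
d(F, U) = -1/6
C(x) = (-1/6 + x)/(144 + x) (C(x) = (x - 1/6)/(x + 144) = (-1/6 + x)/(144 + x))
C(L(Y, -13)) - 1*(-32193) = (-1/6 - 14)/(144 - 14) - 1*(-32193) = -85/6/130 + 32193 = (1/130)*(-85/6) + 32193 = -17/156 + 32193 = 5022091/156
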